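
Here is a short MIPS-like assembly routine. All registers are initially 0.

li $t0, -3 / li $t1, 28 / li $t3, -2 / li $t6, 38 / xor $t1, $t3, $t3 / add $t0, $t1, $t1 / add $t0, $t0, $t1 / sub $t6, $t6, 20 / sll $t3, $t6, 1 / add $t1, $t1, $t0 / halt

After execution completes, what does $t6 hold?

18

li $t0, -3 → $t0=-3
li $t1, 28 → $t1=28
li $t3, -2 → $t3=-2
li $t6, 38 → $t6=38
xor $t1, $t3, $t3 → $t1=(-2)^(-2)=0
add $t0, $t1, $t1 → $t0=0+0=0
add $t0, $t0, $t1 → $t0=0+0=0
sub $t6, $t6, 20 → $t6=38-20=18
sll $t3, $t6, 1 → $t3=18<<1=36
add $t1, $t1, $t0 → $t1=0+0=0
halt.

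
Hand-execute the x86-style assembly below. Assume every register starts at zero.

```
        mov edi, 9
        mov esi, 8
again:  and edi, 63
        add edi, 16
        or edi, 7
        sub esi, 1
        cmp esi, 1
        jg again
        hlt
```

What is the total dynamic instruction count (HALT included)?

after mov edi, 9: edi=9
after mov esi, 8: esi=8
after and edi, 63: edi=9&63=9
after add edi, 16: edi=9+16=25
after or edi, 7: edi=25|7=31
after sub esi, 1: esi=8-1=7
cmp esi, 1  (cmp 7,1)
jg again: taken
after and edi, 63: edi=31&63=31
after add edi, 16: edi=31+16=47
after or edi, 7: edi=47|7=47
after sub esi, 1: esi=7-1=6
cmp esi, 1  (cmp 6,1)
jg again: taken
after and edi, 63: edi=47&63=47
after add edi, 16: edi=47+16=63
after or edi, 7: edi=63|7=63
after sub esi, 1: esi=6-1=5
cmp esi, 1  (cmp 5,1)
jg again: taken
after and edi, 63: edi=63&63=63
after add edi, 16: edi=63+16=79
after or edi, 7: edi=79|7=79
after sub esi, 1: esi=5-1=4
cmp esi, 1  (cmp 4,1)
jg again: taken
after and edi, 63: edi=79&63=15
after add edi, 16: edi=15+16=31
after or edi, 7: edi=31|7=31
after sub esi, 1: esi=4-1=3
cmp esi, 1  (cmp 3,1)
jg again: taken
after and edi, 63: edi=31&63=31
after add edi, 16: edi=31+16=47
after or edi, 7: edi=47|7=47
after sub esi, 1: esi=3-1=2
cmp esi, 1  (cmp 2,1)
jg again: taken
after and edi, 63: edi=47&63=47
after add edi, 16: edi=47+16=63
after or edi, 7: edi=63|7=63
after sub esi, 1: esi=2-1=1
cmp esi, 1  (cmp 1,1)
jg again: not taken
halt.
Total executed instructions: 45.

45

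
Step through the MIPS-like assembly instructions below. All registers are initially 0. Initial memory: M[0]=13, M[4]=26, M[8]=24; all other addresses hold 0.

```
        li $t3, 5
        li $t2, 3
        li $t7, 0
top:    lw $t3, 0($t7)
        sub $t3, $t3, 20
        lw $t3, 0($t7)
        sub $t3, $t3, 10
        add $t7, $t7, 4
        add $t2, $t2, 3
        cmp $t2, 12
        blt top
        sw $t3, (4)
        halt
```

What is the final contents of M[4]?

$t3=5
$t2=3
$t7=0
$t3=M[0]=13
$t3=13-20=-7
$t3=M[0]=13
$t3=13-10=3
$t7=0+4=4
$t2=3+3=6
cmp $t2, 12  (cmp 6,12)
blt top: taken
$t3=M[4]=26
$t3=26-20=6
$t3=M[4]=26
$t3=26-10=16
$t7=4+4=8
$t2=6+3=9
cmp $t2, 12  (cmp 9,12)
blt top: taken
$t3=M[8]=24
$t3=24-20=4
$t3=M[8]=24
$t3=24-10=14
$t7=8+4=12
$t2=9+3=12
cmp $t2, 12  (cmp 12,12)
blt top: not taken
sw $t3, (4) → M[4]=14
halt.

14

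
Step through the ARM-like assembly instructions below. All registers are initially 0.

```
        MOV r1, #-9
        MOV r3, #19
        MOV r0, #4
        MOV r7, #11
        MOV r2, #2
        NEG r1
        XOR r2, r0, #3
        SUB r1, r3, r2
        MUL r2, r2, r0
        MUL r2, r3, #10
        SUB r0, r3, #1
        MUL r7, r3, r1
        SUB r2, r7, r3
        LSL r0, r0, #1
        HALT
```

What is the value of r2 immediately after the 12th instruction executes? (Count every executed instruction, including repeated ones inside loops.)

r1=-9
r3=19
r0=4
r7=11
r2=2
r1=-(-9)=9
r2=4^3=7
r1=19-7=12
r2=7*4=28
r2=19*10=190
r0=19-1=18
r7=19*12=228
After step 12: r2 = 190.

190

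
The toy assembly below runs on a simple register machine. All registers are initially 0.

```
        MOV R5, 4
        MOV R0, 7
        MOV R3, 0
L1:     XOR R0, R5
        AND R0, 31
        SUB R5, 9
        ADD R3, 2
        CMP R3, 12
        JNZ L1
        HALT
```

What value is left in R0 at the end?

20

R5=4
R0=7
R3=0
R0=7^4=3
R0=3&31=3
R5=4-9=-5
R3=0+2=2
CMP R3, 12  (cmp 2,12)
JNZ L1: taken
R0=3^(-5)=-8
R0=(-8)&31=24
R5=(-5)-9=-14
R3=2+2=4
CMP R3, 12  (cmp 4,12)
JNZ L1: taken
R0=24^(-14)=-22
R0=(-22)&31=10
R5=(-14)-9=-23
R3=4+2=6
CMP R3, 12  (cmp 6,12)
JNZ L1: taken
R0=10^(-23)=-29
R0=(-29)&31=3
R5=(-23)-9=-32
R3=6+2=8
CMP R3, 12  (cmp 8,12)
JNZ L1: taken
R0=3^(-32)=-29
R0=(-29)&31=3
R5=(-32)-9=-41
R3=8+2=10
CMP R3, 12  (cmp 10,12)
JNZ L1: taken
R0=3^(-41)=-44
R0=(-44)&31=20
R5=(-41)-9=-50
R3=10+2=12
CMP R3, 12  (cmp 12,12)
JNZ L1: not taken
halt.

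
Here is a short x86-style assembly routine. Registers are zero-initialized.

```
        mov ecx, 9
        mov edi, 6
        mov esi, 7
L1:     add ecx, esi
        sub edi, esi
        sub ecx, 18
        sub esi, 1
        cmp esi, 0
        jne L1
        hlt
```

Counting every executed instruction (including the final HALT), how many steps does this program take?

46

ecx=9
edi=6
esi=7
ecx=9+7=16
edi=6-7=-1
ecx=16-18=-2
esi=7-1=6
cmp esi, 0  (cmp 6,0)
jne L1: taken
ecx=(-2)+6=4
edi=(-1)-6=-7
ecx=4-18=-14
esi=6-1=5
cmp esi, 0  (cmp 5,0)
jne L1: taken
ecx=(-14)+5=-9
edi=(-7)-5=-12
ecx=(-9)-18=-27
esi=5-1=4
cmp esi, 0  (cmp 4,0)
jne L1: taken
ecx=(-27)+4=-23
edi=(-12)-4=-16
ecx=(-23)-18=-41
esi=4-1=3
cmp esi, 0  (cmp 3,0)
jne L1: taken
ecx=(-41)+3=-38
edi=(-16)-3=-19
ecx=(-38)-18=-56
esi=3-1=2
cmp esi, 0  (cmp 2,0)
jne L1: taken
ecx=(-56)+2=-54
edi=(-19)-2=-21
ecx=(-54)-18=-72
esi=2-1=1
cmp esi, 0  (cmp 1,0)
jne L1: taken
ecx=(-72)+1=-71
edi=(-21)-1=-22
ecx=(-71)-18=-89
esi=1-1=0
cmp esi, 0  (cmp 0,0)
jne L1: not taken
halt.
Total executed instructions: 46.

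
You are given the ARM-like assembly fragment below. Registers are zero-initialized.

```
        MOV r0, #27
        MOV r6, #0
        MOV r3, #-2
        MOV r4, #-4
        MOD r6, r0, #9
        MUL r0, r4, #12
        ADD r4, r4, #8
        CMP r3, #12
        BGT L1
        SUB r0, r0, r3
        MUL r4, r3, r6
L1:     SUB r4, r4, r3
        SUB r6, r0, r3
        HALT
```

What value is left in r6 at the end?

r0=27
r6=0
r3=-2
r4=-4
r6=27%9=0
r0=(-4)*12=-48
r4=(-4)+8=4
CMP r3, #12  (cmp -2,12)
BGT L1: not taken
r0=(-48)-(-2)=-46
r4=(-2)*0=0
r4=0-(-2)=2
r6=(-46)-(-2)=-44
halt.

-44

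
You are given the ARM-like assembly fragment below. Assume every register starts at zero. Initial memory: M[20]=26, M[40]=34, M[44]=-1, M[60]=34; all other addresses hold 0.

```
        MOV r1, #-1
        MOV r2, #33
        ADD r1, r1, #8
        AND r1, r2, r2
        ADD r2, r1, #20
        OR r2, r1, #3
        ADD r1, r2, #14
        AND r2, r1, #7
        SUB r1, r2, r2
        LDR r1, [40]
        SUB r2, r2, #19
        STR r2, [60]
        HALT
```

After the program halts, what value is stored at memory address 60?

-18

after MOV r1, #-1: r1=-1
after MOV r2, #33: r2=33
after ADD r1, r1, #8: r1=(-1)+8=7
after AND r1, r2, r2: r1=33&33=33
after ADD r2, r1, #20: r2=33+20=53
after OR r2, r1, #3: r2=33|3=35
after ADD r1, r2, #14: r1=35+14=49
after AND r2, r1, #7: r2=49&7=1
after SUB r1, r2, r2: r1=1-1=0
after LDR r1, [40]: r1=M[40]=34
after SUB r2, r2, #19: r2=1-19=-18
STR r2, [60] → M[60]=-18
halt.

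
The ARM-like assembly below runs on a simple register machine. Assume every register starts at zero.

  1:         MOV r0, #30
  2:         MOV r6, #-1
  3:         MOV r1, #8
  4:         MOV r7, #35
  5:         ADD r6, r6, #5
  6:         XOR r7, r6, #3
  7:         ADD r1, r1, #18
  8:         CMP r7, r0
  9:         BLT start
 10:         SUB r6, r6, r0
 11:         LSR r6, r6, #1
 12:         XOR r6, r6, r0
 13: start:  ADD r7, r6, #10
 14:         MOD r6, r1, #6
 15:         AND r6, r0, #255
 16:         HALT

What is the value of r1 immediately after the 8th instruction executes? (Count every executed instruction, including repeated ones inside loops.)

r0=30
r6=-1
r1=8
r7=35
r6=(-1)+5=4
r7=4^3=7
r1=8+18=26
CMP r7, r0  (cmp 7,30)
After step 8: r1 = 26.

26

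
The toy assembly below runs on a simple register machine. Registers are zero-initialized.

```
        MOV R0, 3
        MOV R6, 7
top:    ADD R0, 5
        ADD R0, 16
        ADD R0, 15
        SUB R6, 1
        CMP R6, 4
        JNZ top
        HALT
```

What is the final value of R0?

111

R0=3
R6=7
R0=3+5=8
R0=8+16=24
R0=24+15=39
R6=7-1=6
CMP R6, 4  (cmp 6,4)
JNZ top: taken
R0=39+5=44
R0=44+16=60
R0=60+15=75
R6=6-1=5
CMP R6, 4  (cmp 5,4)
JNZ top: taken
R0=75+5=80
R0=80+16=96
R0=96+15=111
R6=5-1=4
CMP R6, 4  (cmp 4,4)
JNZ top: not taken
halt.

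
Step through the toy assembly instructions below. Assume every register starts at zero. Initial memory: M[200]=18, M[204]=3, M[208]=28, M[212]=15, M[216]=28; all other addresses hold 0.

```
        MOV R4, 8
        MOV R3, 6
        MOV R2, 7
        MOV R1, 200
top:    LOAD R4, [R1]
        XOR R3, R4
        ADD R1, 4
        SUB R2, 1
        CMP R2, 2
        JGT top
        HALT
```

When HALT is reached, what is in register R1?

220

R4=8
R3=6
R2=7
R1=200
R4=M[200]=18
R3=6^18=20
R1=200+4=204
R2=7-1=6
CMP R2, 2  (cmp 6,2)
JGT top: taken
R4=M[204]=3
R3=20^3=23
R1=204+4=208
R2=6-1=5
CMP R2, 2  (cmp 5,2)
JGT top: taken
R4=M[208]=28
R3=23^28=11
R1=208+4=212
R2=5-1=4
CMP R2, 2  (cmp 4,2)
JGT top: taken
R4=M[212]=15
R3=11^15=4
R1=212+4=216
R2=4-1=3
CMP R2, 2  (cmp 3,2)
JGT top: taken
R4=M[216]=28
R3=4^28=24
R1=216+4=220
R2=3-1=2
CMP R2, 2  (cmp 2,2)
JGT top: not taken
halt.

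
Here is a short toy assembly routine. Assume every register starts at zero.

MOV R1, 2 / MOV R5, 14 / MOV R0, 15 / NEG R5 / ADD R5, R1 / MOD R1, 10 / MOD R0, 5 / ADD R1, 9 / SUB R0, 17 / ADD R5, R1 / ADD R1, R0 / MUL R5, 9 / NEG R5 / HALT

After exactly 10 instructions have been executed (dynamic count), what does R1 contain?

R1=2
R5=14
R0=15
R5=-(14)=-14
R5=(-14)+2=-12
R1=2%10=2
R0=15%5=0
R1=2+9=11
R0=0-17=-17
R5=(-12)+11=-1
After step 10: R1 = 11.

11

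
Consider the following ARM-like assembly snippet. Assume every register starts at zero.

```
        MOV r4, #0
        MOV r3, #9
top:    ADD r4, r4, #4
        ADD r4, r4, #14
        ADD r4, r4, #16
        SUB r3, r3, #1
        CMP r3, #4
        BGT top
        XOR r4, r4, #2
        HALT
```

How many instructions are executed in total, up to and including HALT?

r4=0
r3=9
r4=0+4=4
r4=4+14=18
r4=18+16=34
r3=9-1=8
CMP r3, #4  (cmp 8,4)
BGT top: taken
r4=34+4=38
r4=38+14=52
r4=52+16=68
r3=8-1=7
CMP r3, #4  (cmp 7,4)
BGT top: taken
r4=68+4=72
r4=72+14=86
r4=86+16=102
r3=7-1=6
CMP r3, #4  (cmp 6,4)
BGT top: taken
r4=102+4=106
r4=106+14=120
r4=120+16=136
r3=6-1=5
CMP r3, #4  (cmp 5,4)
BGT top: taken
r4=136+4=140
r4=140+14=154
r4=154+16=170
r3=5-1=4
CMP r3, #4  (cmp 4,4)
BGT top: not taken
r4=170^2=168
halt.
Total executed instructions: 34.

34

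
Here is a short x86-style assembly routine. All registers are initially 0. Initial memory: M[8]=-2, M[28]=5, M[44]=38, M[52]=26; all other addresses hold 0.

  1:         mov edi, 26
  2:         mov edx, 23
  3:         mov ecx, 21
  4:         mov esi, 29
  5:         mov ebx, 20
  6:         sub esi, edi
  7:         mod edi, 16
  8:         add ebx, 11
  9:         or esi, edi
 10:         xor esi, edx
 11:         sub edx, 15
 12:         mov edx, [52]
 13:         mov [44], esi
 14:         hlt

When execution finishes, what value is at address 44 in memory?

mov edi, 26 → edi=26
mov edx, 23 → edx=23
mov ecx, 21 → ecx=21
mov esi, 29 → esi=29
mov ebx, 20 → ebx=20
sub esi, edi → esi=29-26=3
mod edi, 16 → edi=26%16=10
add ebx, 11 → ebx=20+11=31
or esi, edi → esi=3|10=11
xor esi, edx → esi=11^23=28
sub edx, 15 → edx=23-15=8
mov edx, [52] → edx=M[52]=26
mov [44], esi → M[44]=28
halt.

28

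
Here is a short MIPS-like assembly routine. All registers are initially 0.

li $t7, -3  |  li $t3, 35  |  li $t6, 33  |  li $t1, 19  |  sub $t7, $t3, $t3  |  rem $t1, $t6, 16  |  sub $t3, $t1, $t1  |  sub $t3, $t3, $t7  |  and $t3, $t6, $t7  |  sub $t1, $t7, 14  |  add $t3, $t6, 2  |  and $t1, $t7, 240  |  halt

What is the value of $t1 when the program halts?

after li $t7, -3: $t7=-3
after li $t3, 35: $t3=35
after li $t6, 33: $t6=33
after li $t1, 19: $t1=19
after sub $t7, $t3, $t3: $t7=35-35=0
after rem $t1, $t6, 16: $t1=33%16=1
after sub $t3, $t1, $t1: $t3=1-1=0
after sub $t3, $t3, $t7: $t3=0-0=0
after and $t3, $t6, $t7: $t3=33&0=0
after sub $t1, $t7, 14: $t1=0-14=-14
after add $t3, $t6, 2: $t3=33+2=35
after and $t1, $t7, 240: $t1=0&240=0
halt.

0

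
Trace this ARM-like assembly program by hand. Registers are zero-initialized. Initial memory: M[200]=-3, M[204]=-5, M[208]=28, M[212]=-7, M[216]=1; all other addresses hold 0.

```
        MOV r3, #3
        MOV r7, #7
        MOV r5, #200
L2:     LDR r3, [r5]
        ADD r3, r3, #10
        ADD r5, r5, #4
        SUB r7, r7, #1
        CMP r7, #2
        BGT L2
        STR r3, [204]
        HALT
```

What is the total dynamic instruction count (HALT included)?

35

MOV r3, #3 → r3=3
MOV r7, #7 → r7=7
MOV r5, #200 → r5=200
LDR r3, [r5] → r3=M[200]=-3
ADD r3, r3, #10 → r3=(-3)+10=7
ADD r5, r5, #4 → r5=200+4=204
SUB r7, r7, #1 → r7=7-1=6
CMP r7, #2  (cmp 6,2)
BGT L2: taken
LDR r3, [r5] → r3=M[204]=-5
ADD r3, r3, #10 → r3=(-5)+10=5
ADD r5, r5, #4 → r5=204+4=208
SUB r7, r7, #1 → r7=6-1=5
CMP r7, #2  (cmp 5,2)
BGT L2: taken
LDR r3, [r5] → r3=M[208]=28
ADD r3, r3, #10 → r3=28+10=38
ADD r5, r5, #4 → r5=208+4=212
SUB r7, r7, #1 → r7=5-1=4
CMP r7, #2  (cmp 4,2)
BGT L2: taken
LDR r3, [r5] → r3=M[212]=-7
ADD r3, r3, #10 → r3=(-7)+10=3
ADD r5, r5, #4 → r5=212+4=216
SUB r7, r7, #1 → r7=4-1=3
CMP r7, #2  (cmp 3,2)
BGT L2: taken
LDR r3, [r5] → r3=M[216]=1
ADD r3, r3, #10 → r3=1+10=11
ADD r5, r5, #4 → r5=216+4=220
SUB r7, r7, #1 → r7=3-1=2
CMP r7, #2  (cmp 2,2)
BGT L2: not taken
STR r3, [204] → M[204]=11
halt.
Total executed instructions: 35.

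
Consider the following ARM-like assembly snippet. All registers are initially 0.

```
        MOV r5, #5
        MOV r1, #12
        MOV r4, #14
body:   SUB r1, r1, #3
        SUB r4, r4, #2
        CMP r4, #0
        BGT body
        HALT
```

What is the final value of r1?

MOV r5, #5 → r5=5
MOV r1, #12 → r1=12
MOV r4, #14 → r4=14
SUB r1, r1, #3 → r1=12-3=9
SUB r4, r4, #2 → r4=14-2=12
CMP r4, #0  (cmp 12,0)
BGT body: taken
SUB r1, r1, #3 → r1=9-3=6
SUB r4, r4, #2 → r4=12-2=10
CMP r4, #0  (cmp 10,0)
BGT body: taken
SUB r1, r1, #3 → r1=6-3=3
SUB r4, r4, #2 → r4=10-2=8
CMP r4, #0  (cmp 8,0)
BGT body: taken
SUB r1, r1, #3 → r1=3-3=0
SUB r4, r4, #2 → r4=8-2=6
CMP r4, #0  (cmp 6,0)
BGT body: taken
SUB r1, r1, #3 → r1=0-3=-3
SUB r4, r4, #2 → r4=6-2=4
CMP r4, #0  (cmp 4,0)
BGT body: taken
SUB r1, r1, #3 → r1=(-3)-3=-6
SUB r4, r4, #2 → r4=4-2=2
CMP r4, #0  (cmp 2,0)
BGT body: taken
SUB r1, r1, #3 → r1=(-6)-3=-9
SUB r4, r4, #2 → r4=2-2=0
CMP r4, #0  (cmp 0,0)
BGT body: not taken
halt.

-9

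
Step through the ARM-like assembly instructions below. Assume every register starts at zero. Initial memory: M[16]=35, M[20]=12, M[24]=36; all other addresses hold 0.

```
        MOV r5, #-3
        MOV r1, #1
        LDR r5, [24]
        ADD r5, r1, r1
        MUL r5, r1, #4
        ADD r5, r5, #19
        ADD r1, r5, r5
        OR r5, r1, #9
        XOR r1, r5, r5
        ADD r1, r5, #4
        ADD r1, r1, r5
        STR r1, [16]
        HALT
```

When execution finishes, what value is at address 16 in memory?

after MOV r5, #-3: r5=-3
after MOV r1, #1: r1=1
after LDR r5, [24]: r5=M[24]=36
after ADD r5, r1, r1: r5=1+1=2
after MUL r5, r1, #4: r5=1*4=4
after ADD r5, r5, #19: r5=4+19=23
after ADD r1, r5, r5: r1=23+23=46
after OR r5, r1, #9: r5=46|9=47
after XOR r1, r5, r5: r1=47^47=0
after ADD r1, r5, #4: r1=47+4=51
after ADD r1, r1, r5: r1=51+47=98
STR r1, [16] → M[16]=98
halt.

98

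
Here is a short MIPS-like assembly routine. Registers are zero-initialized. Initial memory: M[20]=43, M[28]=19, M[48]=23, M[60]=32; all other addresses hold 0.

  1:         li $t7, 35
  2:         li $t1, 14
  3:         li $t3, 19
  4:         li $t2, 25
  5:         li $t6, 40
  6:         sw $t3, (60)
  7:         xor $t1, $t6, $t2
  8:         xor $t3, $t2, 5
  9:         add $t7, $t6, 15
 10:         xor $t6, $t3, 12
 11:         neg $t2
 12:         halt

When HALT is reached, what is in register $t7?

$t7=35
$t1=14
$t3=19
$t2=25
$t6=40
sw $t3, (60) → M[60]=19
$t1=40^25=49
$t3=25^5=28
$t7=40+15=55
$t6=28^12=16
$t2=-(25)=-25
halt.

55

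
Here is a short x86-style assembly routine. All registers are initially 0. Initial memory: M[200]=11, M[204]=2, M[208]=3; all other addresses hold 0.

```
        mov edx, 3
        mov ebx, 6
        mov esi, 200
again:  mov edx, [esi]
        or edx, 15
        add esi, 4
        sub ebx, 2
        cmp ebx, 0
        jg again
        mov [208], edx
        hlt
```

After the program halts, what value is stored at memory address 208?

mov edx, 3 → edx=3
mov ebx, 6 → ebx=6
mov esi, 200 → esi=200
mov edx, [esi] → edx=M[200]=11
or edx, 15 → edx=11|15=15
add esi, 4 → esi=200+4=204
sub ebx, 2 → ebx=6-2=4
cmp ebx, 0  (cmp 4,0)
jg again: taken
mov edx, [esi] → edx=M[204]=2
or edx, 15 → edx=2|15=15
add esi, 4 → esi=204+4=208
sub ebx, 2 → ebx=4-2=2
cmp ebx, 0  (cmp 2,0)
jg again: taken
mov edx, [esi] → edx=M[208]=3
or edx, 15 → edx=3|15=15
add esi, 4 → esi=208+4=212
sub ebx, 2 → ebx=2-2=0
cmp ebx, 0  (cmp 0,0)
jg again: not taken
mov [208], edx → M[208]=15
halt.

15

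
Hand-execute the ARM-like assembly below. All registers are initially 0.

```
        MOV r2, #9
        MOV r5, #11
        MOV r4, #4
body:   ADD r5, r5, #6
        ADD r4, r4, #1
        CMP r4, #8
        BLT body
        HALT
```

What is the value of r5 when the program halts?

35

r2=9
r5=11
r4=4
r5=11+6=17
r4=4+1=5
CMP r4, #8  (cmp 5,8)
BLT body: taken
r5=17+6=23
r4=5+1=6
CMP r4, #8  (cmp 6,8)
BLT body: taken
r5=23+6=29
r4=6+1=7
CMP r4, #8  (cmp 7,8)
BLT body: taken
r5=29+6=35
r4=7+1=8
CMP r4, #8  (cmp 8,8)
BLT body: not taken
halt.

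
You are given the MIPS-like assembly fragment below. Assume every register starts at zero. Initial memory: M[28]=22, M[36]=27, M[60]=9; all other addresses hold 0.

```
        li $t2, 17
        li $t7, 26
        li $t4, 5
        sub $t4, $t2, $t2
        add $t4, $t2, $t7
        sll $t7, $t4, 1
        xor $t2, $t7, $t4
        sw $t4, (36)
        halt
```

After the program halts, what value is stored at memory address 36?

43

$t2=17
$t7=26
$t4=5
$t4=17-17=0
$t4=17+26=43
$t7=43<<1=86
$t2=86^43=125
sw $t4, (36) → M[36]=43
halt.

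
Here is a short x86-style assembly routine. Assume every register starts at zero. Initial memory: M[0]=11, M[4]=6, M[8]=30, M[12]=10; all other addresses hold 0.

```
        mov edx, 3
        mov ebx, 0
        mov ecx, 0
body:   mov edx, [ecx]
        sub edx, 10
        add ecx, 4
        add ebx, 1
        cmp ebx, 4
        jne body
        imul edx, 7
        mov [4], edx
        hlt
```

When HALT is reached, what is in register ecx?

after mov edx, 3: edx=3
after mov ebx, 0: ebx=0
after mov ecx, 0: ecx=0
after mov edx, [ecx]: edx=M[0]=11
after sub edx, 10: edx=11-10=1
after add ecx, 4: ecx=0+4=4
after add ebx, 1: ebx=0+1=1
cmp ebx, 4  (cmp 1,4)
jne body: taken
after mov edx, [ecx]: edx=M[4]=6
after sub edx, 10: edx=6-10=-4
after add ecx, 4: ecx=4+4=8
after add ebx, 1: ebx=1+1=2
cmp ebx, 4  (cmp 2,4)
jne body: taken
after mov edx, [ecx]: edx=M[8]=30
after sub edx, 10: edx=30-10=20
after add ecx, 4: ecx=8+4=12
after add ebx, 1: ebx=2+1=3
cmp ebx, 4  (cmp 3,4)
jne body: taken
after mov edx, [ecx]: edx=M[12]=10
after sub edx, 10: edx=10-10=0
after add ecx, 4: ecx=12+4=16
after add ebx, 1: ebx=3+1=4
cmp ebx, 4  (cmp 4,4)
jne body: not taken
after imul edx, 7: edx=0*7=0
mov [4], edx → M[4]=0
halt.

16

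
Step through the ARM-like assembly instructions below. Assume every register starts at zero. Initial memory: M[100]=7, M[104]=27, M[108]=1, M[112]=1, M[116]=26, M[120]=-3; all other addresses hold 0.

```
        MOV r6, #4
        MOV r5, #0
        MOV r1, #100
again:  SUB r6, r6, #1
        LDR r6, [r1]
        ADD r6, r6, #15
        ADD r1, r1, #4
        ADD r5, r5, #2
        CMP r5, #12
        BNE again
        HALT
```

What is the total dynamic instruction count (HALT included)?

after MOV r6, #4: r6=4
after MOV r5, #0: r5=0
after MOV r1, #100: r1=100
after SUB r6, r6, #1: r6=4-1=3
after LDR r6, [r1]: r6=M[100]=7
after ADD r6, r6, #15: r6=7+15=22
after ADD r1, r1, #4: r1=100+4=104
after ADD r5, r5, #2: r5=0+2=2
CMP r5, #12  (cmp 2,12)
BNE again: taken
after SUB r6, r6, #1: r6=22-1=21
after LDR r6, [r1]: r6=M[104]=27
after ADD r6, r6, #15: r6=27+15=42
after ADD r1, r1, #4: r1=104+4=108
after ADD r5, r5, #2: r5=2+2=4
CMP r5, #12  (cmp 4,12)
BNE again: taken
after SUB r6, r6, #1: r6=42-1=41
after LDR r6, [r1]: r6=M[108]=1
after ADD r6, r6, #15: r6=1+15=16
after ADD r1, r1, #4: r1=108+4=112
after ADD r5, r5, #2: r5=4+2=6
CMP r5, #12  (cmp 6,12)
BNE again: taken
after SUB r6, r6, #1: r6=16-1=15
after LDR r6, [r1]: r6=M[112]=1
after ADD r6, r6, #15: r6=1+15=16
after ADD r1, r1, #4: r1=112+4=116
after ADD r5, r5, #2: r5=6+2=8
CMP r5, #12  (cmp 8,12)
BNE again: taken
after SUB r6, r6, #1: r6=16-1=15
after LDR r6, [r1]: r6=M[116]=26
after ADD r6, r6, #15: r6=26+15=41
after ADD r1, r1, #4: r1=116+4=120
after ADD r5, r5, #2: r5=8+2=10
CMP r5, #12  (cmp 10,12)
BNE again: taken
after SUB r6, r6, #1: r6=41-1=40
after LDR r6, [r1]: r6=M[120]=-3
after ADD r6, r6, #15: r6=(-3)+15=12
after ADD r1, r1, #4: r1=120+4=124
after ADD r5, r5, #2: r5=10+2=12
CMP r5, #12  (cmp 12,12)
BNE again: not taken
halt.
Total executed instructions: 46.

46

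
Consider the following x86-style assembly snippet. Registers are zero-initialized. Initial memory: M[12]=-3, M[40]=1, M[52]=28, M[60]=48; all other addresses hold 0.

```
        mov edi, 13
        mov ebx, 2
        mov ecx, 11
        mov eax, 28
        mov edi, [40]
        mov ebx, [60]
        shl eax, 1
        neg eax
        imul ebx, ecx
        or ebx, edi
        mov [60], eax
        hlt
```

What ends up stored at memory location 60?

after mov edi, 13: edi=13
after mov ebx, 2: ebx=2
after mov ecx, 11: ecx=11
after mov eax, 28: eax=28
after mov edi, [40]: edi=M[40]=1
after mov ebx, [60]: ebx=M[60]=48
after shl eax, 1: eax=28<<1=56
after neg eax: eax=-(56)=-56
after imul ebx, ecx: ebx=48*11=528
after or ebx, edi: ebx=528|1=529
mov [60], eax → M[60]=-56
halt.

-56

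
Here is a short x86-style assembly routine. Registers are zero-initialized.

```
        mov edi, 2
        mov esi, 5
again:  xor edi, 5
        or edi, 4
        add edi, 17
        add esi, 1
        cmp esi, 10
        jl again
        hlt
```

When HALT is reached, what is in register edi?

104

after mov edi, 2: edi=2
after mov esi, 5: esi=5
after xor edi, 5: edi=2^5=7
after or edi, 4: edi=7|4=7
after add edi, 17: edi=7+17=24
after add esi, 1: esi=5+1=6
cmp esi, 10  (cmp 6,10)
jl again: taken
after xor edi, 5: edi=24^5=29
after or edi, 4: edi=29|4=29
after add edi, 17: edi=29+17=46
after add esi, 1: esi=6+1=7
cmp esi, 10  (cmp 7,10)
jl again: taken
after xor edi, 5: edi=46^5=43
after or edi, 4: edi=43|4=47
after add edi, 17: edi=47+17=64
after add esi, 1: esi=7+1=8
cmp esi, 10  (cmp 8,10)
jl again: taken
after xor edi, 5: edi=64^5=69
after or edi, 4: edi=69|4=69
after add edi, 17: edi=69+17=86
after add esi, 1: esi=8+1=9
cmp esi, 10  (cmp 9,10)
jl again: taken
after xor edi, 5: edi=86^5=83
after or edi, 4: edi=83|4=87
after add edi, 17: edi=87+17=104
after add esi, 1: esi=9+1=10
cmp esi, 10  (cmp 10,10)
jl again: not taken
halt.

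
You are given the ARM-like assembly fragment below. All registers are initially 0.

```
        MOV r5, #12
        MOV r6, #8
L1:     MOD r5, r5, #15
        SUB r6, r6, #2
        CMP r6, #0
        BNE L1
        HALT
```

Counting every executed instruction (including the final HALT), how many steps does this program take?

19

after MOV r5, #12: r5=12
after MOV r6, #8: r6=8
after MOD r5, r5, #15: r5=12%15=12
after SUB r6, r6, #2: r6=8-2=6
CMP r6, #0  (cmp 6,0)
BNE L1: taken
after MOD r5, r5, #15: r5=12%15=12
after SUB r6, r6, #2: r6=6-2=4
CMP r6, #0  (cmp 4,0)
BNE L1: taken
after MOD r5, r5, #15: r5=12%15=12
after SUB r6, r6, #2: r6=4-2=2
CMP r6, #0  (cmp 2,0)
BNE L1: taken
after MOD r5, r5, #15: r5=12%15=12
after SUB r6, r6, #2: r6=2-2=0
CMP r6, #0  (cmp 0,0)
BNE L1: not taken
halt.
Total executed instructions: 19.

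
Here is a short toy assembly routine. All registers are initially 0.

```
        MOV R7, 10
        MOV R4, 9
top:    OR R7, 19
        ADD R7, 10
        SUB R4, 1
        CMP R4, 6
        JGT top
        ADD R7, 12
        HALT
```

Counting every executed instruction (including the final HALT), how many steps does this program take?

MOV R7, 10 → R7=10
MOV R4, 9 → R4=9
OR R7, 19 → R7=10|19=27
ADD R7, 10 → R7=27+10=37
SUB R4, 1 → R4=9-1=8
CMP R4, 6  (cmp 8,6)
JGT top: taken
OR R7, 19 → R7=37|19=55
ADD R7, 10 → R7=55+10=65
SUB R4, 1 → R4=8-1=7
CMP R4, 6  (cmp 7,6)
JGT top: taken
OR R7, 19 → R7=65|19=83
ADD R7, 10 → R7=83+10=93
SUB R4, 1 → R4=7-1=6
CMP R4, 6  (cmp 6,6)
JGT top: not taken
ADD R7, 12 → R7=93+12=105
halt.
Total executed instructions: 19.

19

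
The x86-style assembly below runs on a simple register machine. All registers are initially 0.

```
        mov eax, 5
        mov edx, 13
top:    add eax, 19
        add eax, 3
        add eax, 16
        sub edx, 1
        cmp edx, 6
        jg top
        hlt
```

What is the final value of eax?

mov eax, 5 → eax=5
mov edx, 13 → edx=13
add eax, 19 → eax=5+19=24
add eax, 3 → eax=24+3=27
add eax, 16 → eax=27+16=43
sub edx, 1 → edx=13-1=12
cmp edx, 6  (cmp 12,6)
jg top: taken
add eax, 19 → eax=43+19=62
add eax, 3 → eax=62+3=65
add eax, 16 → eax=65+16=81
sub edx, 1 → edx=12-1=11
cmp edx, 6  (cmp 11,6)
jg top: taken
add eax, 19 → eax=81+19=100
add eax, 3 → eax=100+3=103
add eax, 16 → eax=103+16=119
sub edx, 1 → edx=11-1=10
cmp edx, 6  (cmp 10,6)
jg top: taken
add eax, 19 → eax=119+19=138
add eax, 3 → eax=138+3=141
add eax, 16 → eax=141+16=157
sub edx, 1 → edx=10-1=9
cmp edx, 6  (cmp 9,6)
jg top: taken
add eax, 19 → eax=157+19=176
add eax, 3 → eax=176+3=179
add eax, 16 → eax=179+16=195
sub edx, 1 → edx=9-1=8
cmp edx, 6  (cmp 8,6)
jg top: taken
add eax, 19 → eax=195+19=214
add eax, 3 → eax=214+3=217
add eax, 16 → eax=217+16=233
sub edx, 1 → edx=8-1=7
cmp edx, 6  (cmp 7,6)
jg top: taken
add eax, 19 → eax=233+19=252
add eax, 3 → eax=252+3=255
add eax, 16 → eax=255+16=271
sub edx, 1 → edx=7-1=6
cmp edx, 6  (cmp 6,6)
jg top: not taken
halt.

271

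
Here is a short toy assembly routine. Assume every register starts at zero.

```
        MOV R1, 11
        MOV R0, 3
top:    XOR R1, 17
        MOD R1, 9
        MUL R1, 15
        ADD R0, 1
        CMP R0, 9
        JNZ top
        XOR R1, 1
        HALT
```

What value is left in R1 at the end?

91

R1=11
R0=3
R1=11^17=26
R1=26%9=8
R1=8*15=120
R0=3+1=4
CMP R0, 9  (cmp 4,9)
JNZ top: taken
R1=120^17=105
R1=105%9=6
R1=6*15=90
R0=4+1=5
CMP R0, 9  (cmp 5,9)
JNZ top: taken
R1=90^17=75
R1=75%9=3
R1=3*15=45
R0=5+1=6
CMP R0, 9  (cmp 6,9)
JNZ top: taken
R1=45^17=60
R1=60%9=6
R1=6*15=90
R0=6+1=7
CMP R0, 9  (cmp 7,9)
JNZ top: taken
R1=90^17=75
R1=75%9=3
R1=3*15=45
R0=7+1=8
CMP R0, 9  (cmp 8,9)
JNZ top: taken
R1=45^17=60
R1=60%9=6
R1=6*15=90
R0=8+1=9
CMP R0, 9  (cmp 9,9)
JNZ top: not taken
R1=90^1=91
halt.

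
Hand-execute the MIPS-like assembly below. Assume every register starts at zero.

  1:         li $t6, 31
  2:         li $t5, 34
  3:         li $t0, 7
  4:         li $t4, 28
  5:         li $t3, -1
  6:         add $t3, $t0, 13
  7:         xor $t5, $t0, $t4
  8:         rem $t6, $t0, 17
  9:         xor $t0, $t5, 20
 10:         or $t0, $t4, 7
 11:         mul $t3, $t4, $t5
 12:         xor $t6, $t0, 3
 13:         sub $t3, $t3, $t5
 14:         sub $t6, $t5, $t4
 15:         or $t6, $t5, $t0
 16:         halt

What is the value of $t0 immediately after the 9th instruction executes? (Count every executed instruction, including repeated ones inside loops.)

$t6=31
$t5=34
$t0=7
$t4=28
$t3=-1
$t3=7+13=20
$t5=7^28=27
$t6=7%17=7
$t0=27^20=15
After step 9: $t0 = 15.

15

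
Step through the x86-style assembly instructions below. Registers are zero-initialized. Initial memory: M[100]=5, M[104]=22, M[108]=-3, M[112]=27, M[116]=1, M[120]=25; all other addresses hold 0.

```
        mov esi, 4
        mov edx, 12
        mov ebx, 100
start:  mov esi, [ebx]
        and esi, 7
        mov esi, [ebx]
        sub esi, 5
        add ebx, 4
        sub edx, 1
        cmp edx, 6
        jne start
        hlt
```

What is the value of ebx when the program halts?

esi=4
edx=12
ebx=100
esi=M[100]=5
esi=5&7=5
esi=M[100]=5
esi=5-5=0
ebx=100+4=104
edx=12-1=11
cmp edx, 6  (cmp 11,6)
jne start: taken
esi=M[104]=22
esi=22&7=6
esi=M[104]=22
esi=22-5=17
ebx=104+4=108
edx=11-1=10
cmp edx, 6  (cmp 10,6)
jne start: taken
esi=M[108]=-3
esi=(-3)&7=5
esi=M[108]=-3
esi=(-3)-5=-8
ebx=108+4=112
edx=10-1=9
cmp edx, 6  (cmp 9,6)
jne start: taken
esi=M[112]=27
esi=27&7=3
esi=M[112]=27
esi=27-5=22
ebx=112+4=116
edx=9-1=8
cmp edx, 6  (cmp 8,6)
jne start: taken
esi=M[116]=1
esi=1&7=1
esi=M[116]=1
esi=1-5=-4
ebx=116+4=120
edx=8-1=7
cmp edx, 6  (cmp 7,6)
jne start: taken
esi=M[120]=25
esi=25&7=1
esi=M[120]=25
esi=25-5=20
ebx=120+4=124
edx=7-1=6
cmp edx, 6  (cmp 6,6)
jne start: not taken
halt.

124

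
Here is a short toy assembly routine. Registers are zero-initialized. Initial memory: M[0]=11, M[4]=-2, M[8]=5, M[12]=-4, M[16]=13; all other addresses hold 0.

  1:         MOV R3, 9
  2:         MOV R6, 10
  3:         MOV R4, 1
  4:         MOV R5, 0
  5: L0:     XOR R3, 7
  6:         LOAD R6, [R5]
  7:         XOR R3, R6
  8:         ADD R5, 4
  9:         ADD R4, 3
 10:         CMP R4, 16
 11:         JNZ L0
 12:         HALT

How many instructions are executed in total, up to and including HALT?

40

after MOV R3, 9: R3=9
after MOV R6, 10: R6=10
after MOV R4, 1: R4=1
after MOV R5, 0: R5=0
after XOR R3, 7: R3=9^7=14
after LOAD R6, [R5]: R6=M[0]=11
after XOR R3, R6: R3=14^11=5
after ADD R5, 4: R5=0+4=4
after ADD R4, 3: R4=1+3=4
CMP R4, 16  (cmp 4,16)
JNZ L0: taken
after XOR R3, 7: R3=5^7=2
after LOAD R6, [R5]: R6=M[4]=-2
after XOR R3, R6: R3=2^(-2)=-4
after ADD R5, 4: R5=4+4=8
after ADD R4, 3: R4=4+3=7
CMP R4, 16  (cmp 7,16)
JNZ L0: taken
after XOR R3, 7: R3=(-4)^7=-5
after LOAD R6, [R5]: R6=M[8]=5
after XOR R3, R6: R3=(-5)^5=-2
after ADD R5, 4: R5=8+4=12
after ADD R4, 3: R4=7+3=10
CMP R4, 16  (cmp 10,16)
JNZ L0: taken
after XOR R3, 7: R3=(-2)^7=-7
after LOAD R6, [R5]: R6=M[12]=-4
after XOR R3, R6: R3=(-7)^(-4)=5
after ADD R5, 4: R5=12+4=16
after ADD R4, 3: R4=10+3=13
CMP R4, 16  (cmp 13,16)
JNZ L0: taken
after XOR R3, 7: R3=5^7=2
after LOAD R6, [R5]: R6=M[16]=13
after XOR R3, R6: R3=2^13=15
after ADD R5, 4: R5=16+4=20
after ADD R4, 3: R4=13+3=16
CMP R4, 16  (cmp 16,16)
JNZ L0: not taken
halt.
Total executed instructions: 40.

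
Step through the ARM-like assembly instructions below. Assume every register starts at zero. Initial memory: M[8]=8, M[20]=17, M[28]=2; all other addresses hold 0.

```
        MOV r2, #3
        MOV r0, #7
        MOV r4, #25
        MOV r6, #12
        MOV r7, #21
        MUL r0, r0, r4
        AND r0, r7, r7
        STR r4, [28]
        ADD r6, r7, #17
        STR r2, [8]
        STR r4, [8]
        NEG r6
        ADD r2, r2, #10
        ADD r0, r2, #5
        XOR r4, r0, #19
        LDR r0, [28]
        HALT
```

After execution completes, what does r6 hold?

-38

after MOV r2, #3: r2=3
after MOV r0, #7: r0=7
after MOV r4, #25: r4=25
after MOV r6, #12: r6=12
after MOV r7, #21: r7=21
after MUL r0, r0, r4: r0=7*25=175
after AND r0, r7, r7: r0=21&21=21
STR r4, [28] → M[28]=25
after ADD r6, r7, #17: r6=21+17=38
STR r2, [8] → M[8]=3
STR r4, [8] → M[8]=25
after NEG r6: r6=-(38)=-38
after ADD r2, r2, #10: r2=3+10=13
after ADD r0, r2, #5: r0=13+5=18
after XOR r4, r0, #19: r4=18^19=1
after LDR r0, [28]: r0=M[28]=25
halt.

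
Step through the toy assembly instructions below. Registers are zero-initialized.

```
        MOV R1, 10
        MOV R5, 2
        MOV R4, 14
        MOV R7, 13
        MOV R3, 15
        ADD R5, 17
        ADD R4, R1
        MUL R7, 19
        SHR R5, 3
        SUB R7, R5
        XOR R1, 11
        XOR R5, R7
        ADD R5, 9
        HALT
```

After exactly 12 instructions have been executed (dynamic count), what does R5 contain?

R1=10
R5=2
R4=14
R7=13
R3=15
R5=2+17=19
R4=14+10=24
R7=13*19=247
R5=19>>3=2
R7=247-2=245
R1=10^11=1
R5=2^245=247
After step 12: R5 = 247.

247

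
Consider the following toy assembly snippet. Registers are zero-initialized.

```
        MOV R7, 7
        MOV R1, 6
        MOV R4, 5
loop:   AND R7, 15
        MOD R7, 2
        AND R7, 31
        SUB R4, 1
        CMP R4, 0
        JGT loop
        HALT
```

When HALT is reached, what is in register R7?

R7=7
R1=6
R4=5
R7=7&15=7
R7=7%2=1
R7=1&31=1
R4=5-1=4
CMP R4, 0  (cmp 4,0)
JGT loop: taken
R7=1&15=1
R7=1%2=1
R7=1&31=1
R4=4-1=3
CMP R4, 0  (cmp 3,0)
JGT loop: taken
R7=1&15=1
R7=1%2=1
R7=1&31=1
R4=3-1=2
CMP R4, 0  (cmp 2,0)
JGT loop: taken
R7=1&15=1
R7=1%2=1
R7=1&31=1
R4=2-1=1
CMP R4, 0  (cmp 1,0)
JGT loop: taken
R7=1&15=1
R7=1%2=1
R7=1&31=1
R4=1-1=0
CMP R4, 0  (cmp 0,0)
JGT loop: not taken
halt.

1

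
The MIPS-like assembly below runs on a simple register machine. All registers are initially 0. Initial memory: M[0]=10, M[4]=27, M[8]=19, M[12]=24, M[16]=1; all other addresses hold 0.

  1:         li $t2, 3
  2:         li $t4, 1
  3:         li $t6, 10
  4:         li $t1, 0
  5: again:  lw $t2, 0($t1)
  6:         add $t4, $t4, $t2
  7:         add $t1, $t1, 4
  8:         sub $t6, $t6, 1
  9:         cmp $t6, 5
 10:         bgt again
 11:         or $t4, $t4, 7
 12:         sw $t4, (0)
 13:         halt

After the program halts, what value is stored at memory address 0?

$t2=3
$t4=1
$t6=10
$t1=0
$t2=M[0]=10
$t4=1+10=11
$t1=0+4=4
$t6=10-1=9
cmp $t6, 5  (cmp 9,5)
bgt again: taken
$t2=M[4]=27
$t4=11+27=38
$t1=4+4=8
$t6=9-1=8
cmp $t6, 5  (cmp 8,5)
bgt again: taken
$t2=M[8]=19
$t4=38+19=57
$t1=8+4=12
$t6=8-1=7
cmp $t6, 5  (cmp 7,5)
bgt again: taken
$t2=M[12]=24
$t4=57+24=81
$t1=12+4=16
$t6=7-1=6
cmp $t6, 5  (cmp 6,5)
bgt again: taken
$t2=M[16]=1
$t4=81+1=82
$t1=16+4=20
$t6=6-1=5
cmp $t6, 5  (cmp 5,5)
bgt again: not taken
$t4=82|7=87
sw $t4, (0) → M[0]=87
halt.

87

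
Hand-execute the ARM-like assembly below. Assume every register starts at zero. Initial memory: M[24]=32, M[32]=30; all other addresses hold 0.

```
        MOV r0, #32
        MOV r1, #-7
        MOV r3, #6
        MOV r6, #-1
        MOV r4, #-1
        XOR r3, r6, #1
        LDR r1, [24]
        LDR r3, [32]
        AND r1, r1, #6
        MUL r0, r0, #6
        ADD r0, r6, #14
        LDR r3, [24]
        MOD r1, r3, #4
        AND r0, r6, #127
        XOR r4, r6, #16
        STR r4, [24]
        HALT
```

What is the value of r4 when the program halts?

after MOV r0, #32: r0=32
after MOV r1, #-7: r1=-7
after MOV r3, #6: r3=6
after MOV r6, #-1: r6=-1
after MOV r4, #-1: r4=-1
after XOR r3, r6, #1: r3=(-1)^1=-2
after LDR r1, [24]: r1=M[24]=32
after LDR r3, [32]: r3=M[32]=30
after AND r1, r1, #6: r1=32&6=0
after MUL r0, r0, #6: r0=32*6=192
after ADD r0, r6, #14: r0=(-1)+14=13
after LDR r3, [24]: r3=M[24]=32
after MOD r1, r3, #4: r1=32%4=0
after AND r0, r6, #127: r0=(-1)&127=127
after XOR r4, r6, #16: r4=(-1)^16=-17
STR r4, [24] → M[24]=-17
halt.

-17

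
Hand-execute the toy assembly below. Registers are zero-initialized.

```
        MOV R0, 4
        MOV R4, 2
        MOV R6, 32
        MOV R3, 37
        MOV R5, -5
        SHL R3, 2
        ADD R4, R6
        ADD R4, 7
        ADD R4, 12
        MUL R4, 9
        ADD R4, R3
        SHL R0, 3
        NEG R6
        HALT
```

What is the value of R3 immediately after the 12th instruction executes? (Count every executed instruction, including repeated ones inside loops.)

MOV R0, 4 → R0=4
MOV R4, 2 → R4=2
MOV R6, 32 → R6=32
MOV R3, 37 → R3=37
MOV R5, -5 → R5=-5
SHL R3, 2 → R3=37<<2=148
ADD R4, R6 → R4=2+32=34
ADD R4, 7 → R4=34+7=41
ADD R4, 12 → R4=41+12=53
MUL R4, 9 → R4=53*9=477
ADD R4, R3 → R4=477+148=625
SHL R0, 3 → R0=4<<3=32
After step 12: R3 = 148.

148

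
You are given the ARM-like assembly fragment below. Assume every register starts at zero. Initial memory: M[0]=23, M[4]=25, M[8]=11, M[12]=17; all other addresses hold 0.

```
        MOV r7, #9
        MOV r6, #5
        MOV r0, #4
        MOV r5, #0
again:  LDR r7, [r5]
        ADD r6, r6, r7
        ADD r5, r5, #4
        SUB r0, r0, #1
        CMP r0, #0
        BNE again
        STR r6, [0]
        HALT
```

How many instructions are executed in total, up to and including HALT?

30

MOV r7, #9 → r7=9
MOV r6, #5 → r6=5
MOV r0, #4 → r0=4
MOV r5, #0 → r5=0
LDR r7, [r5] → r7=M[0]=23
ADD r6, r6, r7 → r6=5+23=28
ADD r5, r5, #4 → r5=0+4=4
SUB r0, r0, #1 → r0=4-1=3
CMP r0, #0  (cmp 3,0)
BNE again: taken
LDR r7, [r5] → r7=M[4]=25
ADD r6, r6, r7 → r6=28+25=53
ADD r5, r5, #4 → r5=4+4=8
SUB r0, r0, #1 → r0=3-1=2
CMP r0, #0  (cmp 2,0)
BNE again: taken
LDR r7, [r5] → r7=M[8]=11
ADD r6, r6, r7 → r6=53+11=64
ADD r5, r5, #4 → r5=8+4=12
SUB r0, r0, #1 → r0=2-1=1
CMP r0, #0  (cmp 1,0)
BNE again: taken
LDR r7, [r5] → r7=M[12]=17
ADD r6, r6, r7 → r6=64+17=81
ADD r5, r5, #4 → r5=12+4=16
SUB r0, r0, #1 → r0=1-1=0
CMP r0, #0  (cmp 0,0)
BNE again: not taken
STR r6, [0] → M[0]=81
halt.
Total executed instructions: 30.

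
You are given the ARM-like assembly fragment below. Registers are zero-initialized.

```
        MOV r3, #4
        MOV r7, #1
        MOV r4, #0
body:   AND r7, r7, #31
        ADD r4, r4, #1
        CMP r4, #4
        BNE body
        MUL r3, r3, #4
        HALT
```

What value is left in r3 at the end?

MOV r3, #4 → r3=4
MOV r7, #1 → r7=1
MOV r4, #0 → r4=0
AND r7, r7, #31 → r7=1&31=1
ADD r4, r4, #1 → r4=0+1=1
CMP r4, #4  (cmp 1,4)
BNE body: taken
AND r7, r7, #31 → r7=1&31=1
ADD r4, r4, #1 → r4=1+1=2
CMP r4, #4  (cmp 2,4)
BNE body: taken
AND r7, r7, #31 → r7=1&31=1
ADD r4, r4, #1 → r4=2+1=3
CMP r4, #4  (cmp 3,4)
BNE body: taken
AND r7, r7, #31 → r7=1&31=1
ADD r4, r4, #1 → r4=3+1=4
CMP r4, #4  (cmp 4,4)
BNE body: not taken
MUL r3, r3, #4 → r3=4*4=16
halt.

16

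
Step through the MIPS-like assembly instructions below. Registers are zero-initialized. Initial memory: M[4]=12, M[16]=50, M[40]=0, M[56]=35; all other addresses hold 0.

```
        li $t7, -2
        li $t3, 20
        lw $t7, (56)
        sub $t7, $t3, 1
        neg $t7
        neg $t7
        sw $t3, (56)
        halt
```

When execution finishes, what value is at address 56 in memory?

$t7=-2
$t3=20
$t7=M[56]=35
$t7=20-1=19
$t7=-(19)=-19
$t7=-(-19)=19
sw $t3, (56) → M[56]=20
halt.

20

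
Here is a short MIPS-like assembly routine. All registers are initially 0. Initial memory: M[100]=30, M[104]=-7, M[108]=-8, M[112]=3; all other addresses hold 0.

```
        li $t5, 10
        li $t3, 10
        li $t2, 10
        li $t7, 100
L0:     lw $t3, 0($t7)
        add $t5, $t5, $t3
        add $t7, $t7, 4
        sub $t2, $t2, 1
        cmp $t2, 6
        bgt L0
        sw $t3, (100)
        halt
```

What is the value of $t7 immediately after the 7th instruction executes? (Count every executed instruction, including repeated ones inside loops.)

li $t5, 10 → $t5=10
li $t3, 10 → $t3=10
li $t2, 10 → $t2=10
li $t7, 100 → $t7=100
lw $t3, 0($t7) → $t3=M[100]=30
add $t5, $t5, $t3 → $t5=10+30=40
add $t7, $t7, 4 → $t7=100+4=104
After step 7: $t7 = 104.

104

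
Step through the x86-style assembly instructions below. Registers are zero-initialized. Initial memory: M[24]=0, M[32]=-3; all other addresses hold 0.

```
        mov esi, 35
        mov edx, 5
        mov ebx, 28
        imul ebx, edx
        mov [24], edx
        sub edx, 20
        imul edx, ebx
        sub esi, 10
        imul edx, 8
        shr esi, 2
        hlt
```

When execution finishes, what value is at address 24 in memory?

mov esi, 35 → esi=35
mov edx, 5 → edx=5
mov ebx, 28 → ebx=28
imul ebx, edx → ebx=28*5=140
mov [24], edx → M[24]=5
sub edx, 20 → edx=5-20=-15
imul edx, ebx → edx=(-15)*140=-2100
sub esi, 10 → esi=35-10=25
imul edx, 8 → edx=(-2100)*8=-16800
shr esi, 2 → esi=25>>2=6
halt.

5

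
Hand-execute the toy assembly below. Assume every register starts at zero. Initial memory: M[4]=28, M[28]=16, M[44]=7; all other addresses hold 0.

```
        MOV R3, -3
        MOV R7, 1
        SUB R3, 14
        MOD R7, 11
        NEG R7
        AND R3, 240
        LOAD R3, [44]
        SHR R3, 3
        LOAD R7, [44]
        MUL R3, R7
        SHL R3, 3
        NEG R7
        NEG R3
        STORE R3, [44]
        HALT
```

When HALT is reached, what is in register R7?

-7

R3=-3
R7=1
R3=(-3)-14=-17
R7=1%11=1
R7=-(1)=-1
R3=(-17)&240=224
R3=M[44]=7
R3=7>>3=0
R7=M[44]=7
R3=0*7=0
R3=0<<3=0
R7=-(7)=-7
R3=-(0)=0
STORE R3, [44] → M[44]=0
halt.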